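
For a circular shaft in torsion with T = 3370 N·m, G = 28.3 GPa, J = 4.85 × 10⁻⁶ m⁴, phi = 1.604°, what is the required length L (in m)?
Model: a circular shaft in torsion, so phi = (T·L) / (G·J).
Solve for L: L = (phi·G·J) / T.
Convert to SI units:
  G = 28.3 GPa = 2.83 × 10¹⁰ Pa
  phi = 1.604° = 0.028 rad
Substitute:
  L = (0.028 × (2.83 × 10¹⁰) × (4.85 × 10⁻⁶)) / 3370
  L = 1.14 m
Final answer: L = 1.14 m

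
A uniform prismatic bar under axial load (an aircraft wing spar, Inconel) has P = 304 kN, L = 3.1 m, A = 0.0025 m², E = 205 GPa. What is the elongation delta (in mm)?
Model: a uniform prismatic bar under axial load, so delta = (P·L) / (A·E).
Convert to SI units:
  P = 304 kN = 304000 N
  E = 205 GPa = 2.05 × 10¹¹ Pa
Substitute:
  delta = (304000 × 3.1) / (0.0025 × (2.05 × 10¹¹))
  delta = 0.001839 m
Convert: delta = 0.001839 m = 1.839 mm
Final answer: delta = 1.839 mm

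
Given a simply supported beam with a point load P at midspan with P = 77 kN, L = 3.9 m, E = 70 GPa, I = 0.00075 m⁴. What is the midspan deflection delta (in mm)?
Model: a simply supported beam with a point load P at midspan, so delta = (P·L^3) / (48·E·I).
Convert to SI units:
  P = 77 kN = 77000 N
  E = 70 GPa = 7 × 10¹⁰ Pa
Substitute:
  delta = (77000 × 3.9^3) / (48 × (7 × 10¹⁰) × 0.00075)
  delta = 0.001813 m
Convert: delta = 0.001813 m = 1.813 mm
Final answer: delta = 1.813 mm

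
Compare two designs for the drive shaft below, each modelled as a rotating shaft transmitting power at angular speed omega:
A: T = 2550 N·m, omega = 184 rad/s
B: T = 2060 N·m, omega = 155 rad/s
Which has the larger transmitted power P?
Model: a rotating shaft transmitting power at angular speed omega, so P = T·omega (SI units).
  A: P = 2550 × 184 = 469200 W = 469.2 kW
  B: P = 2060 × 155 = 319300 W = 319.3 kW
469.2 kW > 319.3 kW, so A is larger.
Final answer: A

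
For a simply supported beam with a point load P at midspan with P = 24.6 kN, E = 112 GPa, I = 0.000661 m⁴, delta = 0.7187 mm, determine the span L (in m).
Model: a simply supported beam with a point load P at midspan, so delta = (P·L^3) / (48·E·I).
Solve for L: L = ((48·delta·E·I) / P)^(1/3).
Convert to SI units:
  P = 24.6 kN = 24600 N
  E = 112 GPa = 1.12 × 10¹¹ Pa
  delta = 0.7187 mm = 0.0007187 m
Substitute:
  L = ((48 × 0.0007187 × (1.12 × 10¹¹) × 0.000661) / 24600)^(1/3)
  L = 4.7 m
Final answer: L = 4.7 m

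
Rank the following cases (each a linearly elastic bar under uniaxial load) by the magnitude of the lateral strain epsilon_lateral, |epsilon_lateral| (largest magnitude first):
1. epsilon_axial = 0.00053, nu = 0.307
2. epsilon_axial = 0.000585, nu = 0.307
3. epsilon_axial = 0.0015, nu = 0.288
Model: a linearly elastic bar under uniaxial load, so epsilon_lateral = -nu·epsilon_axial (SI units).
  Case 1: epsilon_lateral = -(0.307 × 0.00053) = -0.0001627
  Case 2: epsilon_lateral = -(0.307 × 0.000585) = -0.0001796
  Case 3: epsilon_lateral = -(0.288 × 0.0015) = -0.000432
Ordering by |epsilon_lateral|: 0.000432 (case 3) > 0.0001796 (case 2) > 0.0001627 (case 1)
Final answer: 3, 2, 1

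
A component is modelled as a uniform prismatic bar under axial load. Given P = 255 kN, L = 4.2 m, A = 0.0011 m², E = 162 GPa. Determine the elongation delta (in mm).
Model: a uniform prismatic bar under axial load, so delta = (P·L) / (A·E).
Convert to SI units:
  P = 255 kN = 255000 N
  E = 162 GPa = 1.62 × 10¹¹ Pa
Substitute:
  delta = (255000 × 4.2) / (0.0011 × (1.62 × 10¹¹))
  delta = 0.00601 m
Convert: delta = 0.00601 m = 6.01 mm
Final answer: delta = 6.01 mm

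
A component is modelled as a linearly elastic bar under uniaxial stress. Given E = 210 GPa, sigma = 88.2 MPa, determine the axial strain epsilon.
Model: a linearly elastic bar under uniaxial stress, so sigma = E·epsilon.
Solve for epsilon: epsilon = sigma / E.
Convert to SI units:
  E = 210 GPa = 2.1 × 10¹¹ Pa
  sigma = 88.2 MPa = 8.82 × 10⁷ Pa
Substitute:
  epsilon = (8.82 × 10⁷) / (2.1 × 10¹¹)
  epsilon = 0.00042
Final answer: epsilon = 0.00042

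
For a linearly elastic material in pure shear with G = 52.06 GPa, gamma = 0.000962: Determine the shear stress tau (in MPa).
Model: a linearly elastic material in pure shear, so tau = G·gamma.
Convert to SI units:
  G = 52.06 GPa = 5.206 × 10¹⁰ Pa
Substitute:
  tau = (5.206 × 10¹⁰) × 0.000962
  tau = 5.008 × 10⁷ Pa
Convert: tau = 5.008 × 10⁷ Pa = 50.08 MPa
Final answer: tau = 50.08 MPa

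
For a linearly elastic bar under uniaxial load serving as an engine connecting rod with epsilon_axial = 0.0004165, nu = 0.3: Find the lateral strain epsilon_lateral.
Model: a linearly elastic bar under uniaxial load, so epsilon_lateral = -nu·epsilon_axial.
Substitute:
  epsilon_lateral = -(0.3 × 0.0004165)
  epsilon_lateral = -0.000125
Final answer: epsilon_lateral = -0.000125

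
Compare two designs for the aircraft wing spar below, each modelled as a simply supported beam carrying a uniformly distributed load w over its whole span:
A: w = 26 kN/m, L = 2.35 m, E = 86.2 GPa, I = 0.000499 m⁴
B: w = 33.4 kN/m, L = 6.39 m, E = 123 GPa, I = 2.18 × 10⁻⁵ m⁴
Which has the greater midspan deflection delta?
Model: a simply supported beam carrying a uniformly distributed load w over its whole span, so delta = (5·w·L^4) / (384·E·I) (SI units).
  A: delta = (5 × 26000 × 2.35^4) / (384 × (8.62 × 10¹⁰) × 0.000499) = 0.00024 m = 0.24 mm
  B: delta = (5 × 33400 × 6.39^4) / (384 × (1.23 × 10¹¹) × (2.18 × 10⁻⁵)) = 0.2704 m = 270.4 mm
270.4 mm > 0.24 mm, so B is larger.
Final answer: B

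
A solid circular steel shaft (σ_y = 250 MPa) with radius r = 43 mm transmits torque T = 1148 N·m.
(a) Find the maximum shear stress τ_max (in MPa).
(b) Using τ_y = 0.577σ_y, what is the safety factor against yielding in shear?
(a) For a solid circular shaft, τ_max = T·r/J with J = π·r^4/2, i.e. τ_max = 2·T / (π·r^3). Convert r = 43 mm = 0.043 m.
  τ_max = (2 × 1148) / (π × 0.043^3) = 9.192 × 10⁶ Pa = 9.192 MPa
(b) τ_y = 0.577 × 250 = 144.25 MPa
  SF = τ_y/τ_max = 144.25 / 9.192 = 15.69
Final answer: (a) τ_max = 9.192 MPa, (b) SF = 15.69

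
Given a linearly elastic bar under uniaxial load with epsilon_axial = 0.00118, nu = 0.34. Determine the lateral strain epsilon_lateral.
Model: a linearly elastic bar under uniaxial load, so epsilon_lateral = -nu·epsilon_axial.
Substitute:
  epsilon_lateral = -(0.34 × 0.00118)
  epsilon_lateral = -0.0004012
Final answer: epsilon_lateral = -0.0004012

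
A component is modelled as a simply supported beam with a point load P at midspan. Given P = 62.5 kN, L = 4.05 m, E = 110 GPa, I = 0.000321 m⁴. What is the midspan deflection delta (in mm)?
Model: a simply supported beam with a point load P at midspan, so delta = (P·L^3) / (48·E·I).
Convert to SI units:
  P = 62.5 kN = 62500 N
  E = 110 GPa = 1.1 × 10¹¹ Pa
Substitute:
  delta = (62500 × 4.05^3) / (48 × (1.1 × 10¹¹) × 0.000321)
  delta = 0.00245 m
Convert: delta = 0.00245 m = 2.45 mm
Final answer: delta = 2.45 mm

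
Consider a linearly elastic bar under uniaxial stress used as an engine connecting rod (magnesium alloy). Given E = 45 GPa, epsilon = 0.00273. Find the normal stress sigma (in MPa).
Model: a linearly elastic bar under uniaxial stress, so sigma = E·epsilon.
Convert to SI units:
  E = 45 GPa = 4.5 × 10¹⁰ Pa
Substitute:
  sigma = (4.5 × 10¹⁰) × 0.00273
  sigma = 1.228 × 10⁸ Pa
Convert: sigma = 1.228 × 10⁸ Pa = 122.8 MPa
Final answer: sigma = 122.8 MPa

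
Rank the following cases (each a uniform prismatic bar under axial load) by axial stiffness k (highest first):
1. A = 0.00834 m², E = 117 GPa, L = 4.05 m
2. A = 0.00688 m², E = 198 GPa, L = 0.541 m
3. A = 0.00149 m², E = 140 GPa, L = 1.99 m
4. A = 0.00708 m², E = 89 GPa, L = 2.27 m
Model: a uniform prismatic bar under axial load, so k = (A·E) / L (SI units).
  Case 1: k = (0.00834 × (1.17 × 10¹¹)) / 4.05 = 2.409 × 10⁸ N/m = 240.9 MN/m
  Case 2: k = (0.00688 × (1.98 × 10¹¹)) / 0.541 = 2.518 × 10⁹ N/m = 2518 MN/m
  Case 3: k = (0.00149 × (1.4 × 10¹¹)) / 1.99 = 1.048 × 10⁸ N/m = 104.8 MN/m
  Case 4: k = (0.00708 × (8.9 × 10¹⁰)) / 2.27 = 2.776 × 10⁸ N/m = 277.6 MN/m
Ordering: 2518 MN/m (case 2) > 277.6 MN/m (case 4) > 240.9 MN/m (case 1) > 104.8 MN/m (case 3)
Final answer: 2, 4, 1, 3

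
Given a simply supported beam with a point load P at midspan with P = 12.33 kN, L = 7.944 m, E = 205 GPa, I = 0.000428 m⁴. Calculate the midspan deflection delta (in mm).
Model: a simply supported beam with a point load P at midspan, so delta = (P·L^3) / (48·E·I).
Convert to SI units:
  P = 12.33 kN = 12330 N
  E = 205 GPa = 2.05 × 10¹¹ Pa
Substitute:
  delta = (12330 × 7.944^3) / (48 × (2.05 × 10¹¹) × 0.000428)
  delta = 0.001468 m
Convert: delta = 0.001468 m = 1.468 mm
Final answer: delta = 1.468 mm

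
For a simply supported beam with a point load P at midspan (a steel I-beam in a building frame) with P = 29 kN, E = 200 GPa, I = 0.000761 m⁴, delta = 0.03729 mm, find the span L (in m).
Model: a simply supported beam with a point load P at midspan, so delta = (P·L^3) / (48·E·I).
Solve for L: L = ((48·delta·E·I) / P)^(1/3).
Convert to SI units:
  P = 29 kN = 29000 N
  E = 200 GPa = 2 × 10¹¹ Pa
  delta = 0.03729 mm = 3.729 × 10⁻⁵ m
Substitute:
  L = ((48 × (3.729 × 10⁻⁵) × (2 × 10¹¹) × 0.000761) / 29000)^(1/3)
  L = 2.11 m
Final answer: L = 2.11 m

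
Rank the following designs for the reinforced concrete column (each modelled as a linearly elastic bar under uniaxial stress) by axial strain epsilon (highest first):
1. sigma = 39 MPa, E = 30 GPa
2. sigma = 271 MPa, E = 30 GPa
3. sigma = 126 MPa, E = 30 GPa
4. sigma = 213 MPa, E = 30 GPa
Model: a linearly elastic bar under uniaxial stress, so epsilon = sigma / E (SI units).
  Case 1: epsilon = (3.9 × 10⁷) / (3 × 10¹⁰) = 0.0013
  Case 2: epsilon = (2.71 × 10⁸) / (3 × 10¹⁰) = 0.009033
  Case 3: epsilon = (1.26 × 10⁸) / (3 × 10¹⁰) = 0.0042
  Case 4: epsilon = (2.13 × 10⁸) / (3 × 10¹⁰) = 0.0071
Ordering: 0.009033 (case 2) > 0.0071 (case 4) > 0.0042 (case 3) > 0.0013 (case 1)
Final answer: 2, 4, 3, 1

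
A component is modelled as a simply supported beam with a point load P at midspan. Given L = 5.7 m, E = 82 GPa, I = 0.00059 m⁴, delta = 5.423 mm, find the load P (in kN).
Model: a simply supported beam with a point load P at midspan, so delta = (P·L^3) / (48·E·I).
Solve for P: P = (48·delta·E·I) / L^3.
Convert to SI units:
  E = 82 GPa = 8.2 × 10¹⁰ Pa
  delta = 5.423 mm = 0.005423 m
Substitute:
  P = (48 × 0.005423 × (8.2 × 10¹⁰) × 0.00059) / 5.7^3
  P = 68000 N
Convert: P = 68000 N = 68 kN
Final answer: P = 68 kN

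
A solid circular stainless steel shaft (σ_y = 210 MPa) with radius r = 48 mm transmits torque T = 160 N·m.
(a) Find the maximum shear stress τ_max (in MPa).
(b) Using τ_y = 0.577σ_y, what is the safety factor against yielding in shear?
(a) For a solid circular shaft, τ_max = T·r/J with J = π·r^4/2, i.e. τ_max = 2·T / (π·r^3). Convert r = 48 mm = 0.048 m.
  τ_max = (2 × 160) / (π × 0.048^3) = 921000 Pa = 0.921 MPa
(b) τ_y = 0.577 × 210 = 121.17 MPa
  SF = τ_y/τ_max = 121.17 / 0.921 = 131.6
Final answer: (a) τ_max = 0.921 MPa, (b) SF = 131.6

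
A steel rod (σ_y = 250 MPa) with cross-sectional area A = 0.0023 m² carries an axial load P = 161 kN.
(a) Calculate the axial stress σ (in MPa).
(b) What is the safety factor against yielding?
(a) Axial stress σ = P/A. Convert P = 161 kN = 161000 N.
  σ = 161000 / 0.0023 = 7 × 10⁷ Pa = 70 MPa
(b) Safety factor SF = σ_y/σ = 250 / 70 = 3.571
Final answer: (a) σ = 70 MPa, (b) SF = 3.571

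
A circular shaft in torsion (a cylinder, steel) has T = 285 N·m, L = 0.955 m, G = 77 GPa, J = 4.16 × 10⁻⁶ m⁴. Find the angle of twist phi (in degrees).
Model: a circular shaft in torsion, so phi = (T·L) / (G·J).
Convert to SI units:
  G = 77 GPa = 7.7 × 10¹⁰ Pa
Substitute:
  phi = (285 × 0.955) / ((7.7 × 10¹⁰) × (4.16 × 10⁻⁶))
  phi = 0.0008497 rad
Convert to degrees: phi = 0.0008497 × 180/π = 0.04868°
Final answer: phi = 0.04868°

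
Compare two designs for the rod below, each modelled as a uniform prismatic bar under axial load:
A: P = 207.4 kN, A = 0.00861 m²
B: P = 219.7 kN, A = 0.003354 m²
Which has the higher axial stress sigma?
Model: a uniform prismatic bar under axial load, so sigma = P / A (SI units).
  A: sigma = 207400 / 0.00861 = 2.409 × 10⁷ Pa = 24.09 MPa
  B: sigma = 219700 / 0.003354 = 6.55 × 10⁷ Pa = 65.5 MPa
65.5 MPa > 24.09 MPa, so B is larger.
Final answer: B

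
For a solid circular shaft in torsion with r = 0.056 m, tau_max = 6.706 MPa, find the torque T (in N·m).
Model: a solid circular shaft in torsion, so tau_max = (2·T) / (π·r^3).
Solve for T: T = (π·tau_max·r^3) / 2.
Convert to SI units:
  tau_max = 6.706 MPa = 6.706 × 10⁶ Pa
Substitute:
  T = (π × (6.706 × 10⁶) × 0.056^3) / 2
  T = 1850 N·m
Final answer: T = 1850 N·m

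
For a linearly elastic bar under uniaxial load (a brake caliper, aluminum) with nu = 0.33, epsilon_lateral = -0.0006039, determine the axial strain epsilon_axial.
Model: a linearly elastic bar under uniaxial load, so epsilon_lateral = -nu·epsilon_axial.
Solve for epsilon_axial: epsilon_axial = -epsilon_lateral / nu.
Substitute:
  epsilon_axial = -(-0.0006039) / 0.33
  epsilon_axial = 0.00183
Final answer: epsilon_axial = 0.00183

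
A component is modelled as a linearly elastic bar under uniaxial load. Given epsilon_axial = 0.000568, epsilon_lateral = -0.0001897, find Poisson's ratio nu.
Model: a linearly elastic bar under uniaxial load, so epsilon_lateral = -nu·epsilon_axial.
Solve for nu: nu = -epsilon_lateral / epsilon_axial.
Substitute:
  nu = -(-0.0001897) / 0.000568
  nu = 0.334
Final answer: nu = 0.334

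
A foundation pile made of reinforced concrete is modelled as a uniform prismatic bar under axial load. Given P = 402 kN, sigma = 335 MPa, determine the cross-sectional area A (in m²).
Model: a uniform prismatic bar under axial load, so sigma = P / A.
Solve for A: A = P / sigma.
Convert to SI units:
  P = 402 kN = 402000 N
  sigma = 335 MPa = 3.35 × 10⁸ Pa
Substitute:
  A = 402000 / (3.35 × 10⁸)
  A = 0.0012 m²
Final answer: A = 0.0012 m²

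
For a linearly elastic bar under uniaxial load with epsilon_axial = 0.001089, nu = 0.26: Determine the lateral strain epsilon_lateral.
Model: a linearly elastic bar under uniaxial load, so epsilon_lateral = -nu·epsilon_axial.
Substitute:
  epsilon_lateral = -(0.26 × 0.001089)
  epsilon_lateral = -0.0002831
Final answer: epsilon_lateral = -0.0002831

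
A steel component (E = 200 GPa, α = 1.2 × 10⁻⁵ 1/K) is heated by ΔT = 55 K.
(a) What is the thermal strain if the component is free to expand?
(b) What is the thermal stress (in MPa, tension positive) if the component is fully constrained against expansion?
(a) Free thermal strain ε_th = α·ΔT = (1.2 × 10⁻⁵) × 55 = 0.00066
(b) Fully constrained, the expansion is suppressed, so σ = -E·α·ΔT. Convert E = 200 GPa = 2 × 10¹¹ Pa.
  σ = -(2 × 10¹¹) × (1.2 × 10⁻⁵) × 55 = -1.32 × 10⁸ Pa = -132 MPa (compressive)
Final answer: (a) ε_th = 0.00066, (b) σ = -132 MPa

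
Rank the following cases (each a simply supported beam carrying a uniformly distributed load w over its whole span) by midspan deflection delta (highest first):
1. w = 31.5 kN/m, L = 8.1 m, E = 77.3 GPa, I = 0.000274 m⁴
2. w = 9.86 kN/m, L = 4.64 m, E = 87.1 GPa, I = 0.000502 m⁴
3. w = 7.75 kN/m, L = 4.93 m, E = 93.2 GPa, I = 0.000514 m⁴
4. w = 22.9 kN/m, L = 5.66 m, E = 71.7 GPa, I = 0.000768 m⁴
Model: a simply supported beam carrying a uniformly distributed load w over its whole span, so delta = (5·w·L^4) / (384·E·I) (SI units).
  Case 1: delta = (5 × 31500 × 8.1^4) / (384 × (7.73 × 10¹⁰) × 0.000274) = 0.08336 m = 83.36 mm
  Case 2: delta = (5 × 9860 × 4.64^4) / (384 × (8.71 × 10¹⁰) × 0.000502) = 0.001361 m = 1.361 mm
  Case 3: delta = (5 × 7750 × 4.93^4) / (384 × (9.32 × 10¹⁰) × 0.000514) = 0.001244 m = 1.244 mm
  Case 4: delta = (5 × 22900 × 5.66^4) / (384 × (7.17 × 10¹⁰) × 0.000768) = 0.005557 m = 5.557 mm
Ordering: 83.36 mm (case 1) > 5.557 mm (case 4) > 1.361 mm (case 2) > 1.244 mm (case 3)
Final answer: 1, 4, 2, 3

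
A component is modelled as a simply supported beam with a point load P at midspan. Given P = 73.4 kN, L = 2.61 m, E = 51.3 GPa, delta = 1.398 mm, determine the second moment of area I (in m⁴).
Model: a simply supported beam with a point load P at midspan, so delta = (P·L^3) / (48·E·I).
Solve for I: I = (P·L^3) / (48·delta·E).
Convert to SI units:
  P = 73.4 kN = 73400 N
  E = 51.3 GPa = 5.13 × 10¹⁰ Pa
  delta = 1.398 mm = 0.001398 m
Substitute:
  I = (73400 × 2.61^3) / (48 × 0.001398 × (5.13 × 10¹⁰))
  I = 0.0003791 m⁴
Final answer: I = 0.0003791 m⁴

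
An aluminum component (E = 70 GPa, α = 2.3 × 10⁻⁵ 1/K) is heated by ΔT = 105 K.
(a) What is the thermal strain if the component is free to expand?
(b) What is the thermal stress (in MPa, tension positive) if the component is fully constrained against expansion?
(a) Free thermal strain ε_th = α·ΔT = (2.3 × 10⁻⁵) × 105 = 0.002415
(b) Fully constrained, the expansion is suppressed, so σ = -E·α·ΔT. Convert E = 70 GPa = 7 × 10¹⁰ Pa.
  σ = -(7 × 10¹⁰) × (2.3 × 10⁻⁵) × 105 = -1.69 × 10⁸ Pa = -169 MPa (compressive)
Final answer: (a) ε_th = 0.002415, (b) σ = -169 MPa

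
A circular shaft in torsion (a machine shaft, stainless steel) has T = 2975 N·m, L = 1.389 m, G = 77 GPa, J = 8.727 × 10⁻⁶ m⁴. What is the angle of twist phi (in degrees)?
Model: a circular shaft in torsion, so phi = (T·L) / (G·J).
Convert to SI units:
  G = 77 GPa = 7.7 × 10¹⁰ Pa
Substitute:
  phi = (2975 × 1.389) / ((7.7 × 10¹⁰) × (8.727 × 10⁻⁶))
  phi = 0.006149 rad
Convert to degrees: phi = 0.006149 × 180/π = 0.3523°
Final answer: phi = 0.3523°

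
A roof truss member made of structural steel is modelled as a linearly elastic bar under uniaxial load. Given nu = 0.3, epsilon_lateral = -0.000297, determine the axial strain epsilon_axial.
Model: a linearly elastic bar under uniaxial load, so epsilon_lateral = -nu·epsilon_axial.
Solve for epsilon_axial: epsilon_axial = -epsilon_lateral / nu.
Substitute:
  epsilon_axial = -(-0.000297) / 0.3
  epsilon_axial = 0.00099
Final answer: epsilon_axial = 0.00099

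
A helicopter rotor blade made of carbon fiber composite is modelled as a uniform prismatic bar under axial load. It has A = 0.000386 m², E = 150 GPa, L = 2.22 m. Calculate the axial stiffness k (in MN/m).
Model: a uniform prismatic bar under axial load, so k = (A·E) / L.
Convert to SI units:
  E = 150 GPa = 1.5 × 10¹¹ Pa
Substitute:
  k = (0.000386 × (1.5 × 10¹¹)) / 2.22
  k = 2.608 × 10⁷ N/m
Convert: k = 2.608 × 10⁷ N/m = 26.08 MN/m
Final answer: k = 26.08 MN/m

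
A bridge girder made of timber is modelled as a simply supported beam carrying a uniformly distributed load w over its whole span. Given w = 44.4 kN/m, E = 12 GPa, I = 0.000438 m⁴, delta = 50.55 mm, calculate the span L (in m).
Model: a simply supported beam carrying a uniformly distributed load w over its whole span, so delta = (5·w·L^4) / (384·E·I).
Solve for L: L = ((384·delta·E·I) / (5·w))^(1/4).
Convert to SI units:
  w = 44.4 kN/m = 44400 N/m
  E = 12 GPa = 1.2 × 10¹⁰ Pa
  delta = 50.55 mm = 0.05055 m
Substitute:
  L = ((384 × 0.05055 × (1.2 × 10¹⁰) × 0.000438) / (5 × 44400))^(1/4)
  L = 4.63 m
Final answer: L = 4.63 m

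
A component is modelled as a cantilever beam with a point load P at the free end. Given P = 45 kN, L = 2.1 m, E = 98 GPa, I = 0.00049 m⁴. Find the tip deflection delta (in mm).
Model: a cantilever beam with a point load P at the free end, so delta = (P·L^3) / (3·E·I).
Convert to SI units:
  P = 45 kN = 45000 N
  E = 98 GPa = 9.8 × 10¹⁰ Pa
Substitute:
  delta = (45000 × 2.1^3) / (3 × (9.8 × 10¹⁰) × 0.00049)
  delta = 0.002893 m
Convert: delta = 0.002893 m = 2.893 mm
Final answer: delta = 2.893 mm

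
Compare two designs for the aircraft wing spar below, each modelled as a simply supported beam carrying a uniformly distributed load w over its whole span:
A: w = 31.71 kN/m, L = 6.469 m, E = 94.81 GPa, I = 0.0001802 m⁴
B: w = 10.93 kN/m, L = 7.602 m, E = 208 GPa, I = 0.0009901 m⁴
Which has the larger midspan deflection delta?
Model: a simply supported beam carrying a uniformly distributed load w over its whole span, so delta = (5·w·L^4) / (384·E·I) (SI units).
  A: delta = (5 × 31710 × 6.469^4) / (384 × (9.481 × 10¹⁰) × 0.0001802) = 0.04232 m = 42.32 mm
  B: delta = (5 × 10930 × 7.602^4) / (384 × (2.08 × 10¹¹) × 0.0009901) = 0.002308 m = 2.308 mm
42.32 mm > 2.308 mm, so A is larger.
Final answer: A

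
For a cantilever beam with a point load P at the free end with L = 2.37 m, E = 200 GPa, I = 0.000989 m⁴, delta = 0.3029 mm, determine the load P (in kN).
Model: a cantilever beam with a point load P at the free end, so delta = (P·L^3) / (3·E·I).
Solve for P: P = (3·delta·E·I) / L^3.
Convert to SI units:
  E = 200 GPa = 2 × 10¹¹ Pa
  delta = 0.3029 mm = 0.0003029 m
Substitute:
  P = (3 × 0.0003029 × (2 × 10¹¹) × 0.000989) / 2.37^3
  P = 13500 N
Convert: P = 13500 N = 13.5 kN
Final answer: P = 13.5 kN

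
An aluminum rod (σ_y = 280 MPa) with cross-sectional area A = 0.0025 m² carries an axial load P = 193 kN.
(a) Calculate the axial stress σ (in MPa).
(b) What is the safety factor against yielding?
(a) Axial stress σ = P/A. Convert P = 193 kN = 193000 N.
  σ = 193000 / 0.0025 = 7.72 × 10⁷ Pa = 77.2 MPa
(b) Safety factor SF = σ_y/σ = 280 / 77.2 = 3.627
Final answer: (a) σ = 77.2 MPa, (b) SF = 3.627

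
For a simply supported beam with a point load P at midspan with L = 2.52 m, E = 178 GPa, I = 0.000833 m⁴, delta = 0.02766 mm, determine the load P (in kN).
Model: a simply supported beam with a point load P at midspan, so delta = (P·L^3) / (48·E·I).
Solve for P: P = (48·delta·E·I) / L^3.
Convert to SI units:
  E = 178 GPa = 1.78 × 10¹¹ Pa
  delta = 0.02766 mm = 2.766 × 10⁻⁵ m
Substitute:
  P = (48 × (2.766 × 10⁻⁵) × (1.78 × 10¹¹) × 0.000833) / 2.52^3
  P = 12300 N
Convert: P = 12300 N = 12.3 kN
Final answer: P = 12.3 kN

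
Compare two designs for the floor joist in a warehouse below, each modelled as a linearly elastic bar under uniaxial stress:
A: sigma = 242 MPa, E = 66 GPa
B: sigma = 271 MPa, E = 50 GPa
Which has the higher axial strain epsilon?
Model: a linearly elastic bar under uniaxial stress, so epsilon = sigma / E (SI units).
  A: epsilon = (2.42 × 10⁸) / (6.6 × 10¹⁰) = 0.003667
  B: epsilon = (2.71 × 10⁸) / (5 × 10¹⁰) = 0.00542
0.00542 > 0.003667, so B is larger.
Final answer: B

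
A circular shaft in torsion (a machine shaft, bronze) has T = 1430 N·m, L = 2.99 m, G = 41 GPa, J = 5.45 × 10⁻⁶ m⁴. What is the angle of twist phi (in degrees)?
Model: a circular shaft in torsion, so phi = (T·L) / (G·J).
Convert to SI units:
  G = 41 GPa = 4.1 × 10¹⁰ Pa
Substitute:
  phi = (1430 × 2.99) / ((4.1 × 10¹⁰) × (5.45 × 10⁻⁶))
  phi = 0.01913 rad
Convert to degrees: phi = 0.01913 × 180/π = 1.096°
Final answer: phi = 1.096°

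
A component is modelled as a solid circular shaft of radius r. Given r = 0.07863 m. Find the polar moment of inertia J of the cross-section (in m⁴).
Model: a solid circular shaft of radius r, so J = (π·r^4) / 2.
Substitute:
  J = (π × 0.07863^4) / 2
  J = 6.004 × 10⁻⁵ m⁴
Final answer: J = 6.004 × 10⁻⁵ m⁴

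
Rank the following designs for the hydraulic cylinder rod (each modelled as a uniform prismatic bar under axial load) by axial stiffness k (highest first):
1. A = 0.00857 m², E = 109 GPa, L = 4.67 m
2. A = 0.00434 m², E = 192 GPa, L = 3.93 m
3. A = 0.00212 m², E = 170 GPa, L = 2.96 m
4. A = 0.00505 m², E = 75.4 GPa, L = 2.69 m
Model: a uniform prismatic bar under axial load, so k = (A·E) / L (SI units).
  Case 1: k = (0.00857 × (1.09 × 10¹¹)) / 4.67 = 2 × 10⁸ N/m = 200 MN/m
  Case 2: k = (0.00434 × (1.92 × 10¹¹)) / 3.93 = 2.12 × 10⁸ N/m = 212 MN/m
  Case 3: k = (0.00212 × (1.7 × 10¹¹)) / 2.96 = 1.218 × 10⁸ N/m = 121.8 MN/m
  Case 4: k = (0.00505 × (7.54 × 10¹⁰)) / 2.69 = 1.416 × 10⁸ N/m = 141.6 MN/m
Ordering: 212 MN/m (case 2) > 200 MN/m (case 1) > 141.6 MN/m (case 4) > 121.8 MN/m (case 3)
Final answer: 2, 1, 4, 3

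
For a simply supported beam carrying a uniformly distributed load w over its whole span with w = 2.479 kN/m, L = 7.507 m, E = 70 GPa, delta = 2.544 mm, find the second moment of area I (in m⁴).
Model: a simply supported beam carrying a uniformly distributed load w over its whole span, so delta = (5·w·L^4) / (384·E·I).
Solve for I: I = (5·w·L^4) / (384·delta·E).
Convert to SI units:
  w = 2.479 kN/m = 2479 N/m
  E = 70 GPa = 7 × 10¹⁰ Pa
  delta = 2.544 mm = 0.002544 m
Substitute:
  I = (5 × 2479 × 7.507^4) / (384 × 0.002544 × (7 × 10¹⁰))
  I = 0.0005757 m⁴
Final answer: I = 0.0005757 m⁴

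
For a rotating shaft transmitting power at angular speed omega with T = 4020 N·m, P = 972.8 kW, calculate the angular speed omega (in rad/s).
Model: a rotating shaft transmitting power at angular speed omega, so P = T·omega.
Solve for omega: omega = P / T.
Convert to SI units:
  P = 972.8 kW = 972800 W
Substitute:
  omega = 972800 / 4020
  omega = 242 rad/s
Final answer: omega = 242 rad/s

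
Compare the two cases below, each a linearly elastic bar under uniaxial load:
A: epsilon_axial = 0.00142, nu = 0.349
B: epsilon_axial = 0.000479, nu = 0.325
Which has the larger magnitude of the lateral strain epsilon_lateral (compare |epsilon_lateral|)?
Model: a linearly elastic bar under uniaxial load, so epsilon_lateral = -nu·epsilon_axial (SI units).
  A: epsilon_lateral = -(0.349 × 0.00142) = -0.0004956
  B: epsilon_lateral = -(0.325 × 0.000479) = -0.0001557
|epsilon_lateral|: A = 0.0004956, B = 0.0001557, so A is larger in magnitude.
Final answer: A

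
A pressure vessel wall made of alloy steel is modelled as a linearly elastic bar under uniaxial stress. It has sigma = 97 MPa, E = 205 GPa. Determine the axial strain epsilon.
Model: a linearly elastic bar under uniaxial stress, so epsilon = sigma / E.
Convert to SI units:
  sigma = 97 MPa = 9.7 × 10⁷ Pa
  E = 205 GPa = 2.05 × 10¹¹ Pa
Substitute:
  epsilon = (9.7 × 10⁷) / (2.05 × 10¹¹)
  epsilon = 0.0004732
Final answer: epsilon = 0.0004732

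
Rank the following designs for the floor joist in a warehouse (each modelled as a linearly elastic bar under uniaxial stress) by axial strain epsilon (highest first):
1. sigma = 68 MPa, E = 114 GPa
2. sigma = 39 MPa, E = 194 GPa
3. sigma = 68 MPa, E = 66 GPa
Model: a linearly elastic bar under uniaxial stress, so epsilon = sigma / E (SI units).
  Case 1: epsilon = (6.8 × 10⁷) / (1.14 × 10¹¹) = 0.0005965
  Case 2: epsilon = (3.9 × 10⁷) / (1.94 × 10¹¹) = 0.000201
  Case 3: epsilon = (6.8 × 10⁷) / (6.6 × 10¹⁰) = 0.00103
Ordering: 0.00103 (case 3) > 0.0005965 (case 1) > 0.000201 (case 2)
Final answer: 3, 1, 2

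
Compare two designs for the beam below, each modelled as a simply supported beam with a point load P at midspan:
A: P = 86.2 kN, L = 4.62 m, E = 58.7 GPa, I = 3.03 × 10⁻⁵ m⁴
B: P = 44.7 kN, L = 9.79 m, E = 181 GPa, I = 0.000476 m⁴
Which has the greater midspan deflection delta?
Model: a simply supported beam with a point load P at midspan, so delta = (P·L^3) / (48·E·I) (SI units).
  A: delta = (86200 × 4.62^3) / (48 × (5.87 × 10¹⁰) × (3.03 × 10⁻⁵)) = 0.09957 m = 99.57 mm
  B: delta = (44700 × 9.79^3) / (48 × (1.81 × 10¹¹) × 0.000476) = 0.01014 m = 10.14 mm
99.57 mm > 10.14 mm, so A is larger.
Final answer: A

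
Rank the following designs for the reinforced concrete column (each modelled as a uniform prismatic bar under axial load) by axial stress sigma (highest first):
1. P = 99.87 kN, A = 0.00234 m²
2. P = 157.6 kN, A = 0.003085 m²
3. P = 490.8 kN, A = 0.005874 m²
Model: a uniform prismatic bar under axial load, so sigma = P / A (SI units).
  Case 1: sigma = 99870 / 0.00234 = 4.268 × 10⁷ Pa = 42.68 MPa
  Case 2: sigma = 157600 / 0.003085 = 5.109 × 10⁷ Pa = 51.09 MPa
  Case 3: sigma = 490800 / 0.005874 = 8.355 × 10⁷ Pa = 83.55 MPa
Ordering: 83.55 MPa (case 3) > 51.09 MPa (case 2) > 42.68 MPa (case 1)
Final answer: 3, 2, 1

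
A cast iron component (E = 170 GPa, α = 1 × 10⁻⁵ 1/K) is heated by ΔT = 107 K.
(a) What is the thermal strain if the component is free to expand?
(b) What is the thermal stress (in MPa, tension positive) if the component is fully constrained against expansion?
(a) Free thermal strain ε_th = α·ΔT = (1 × 10⁻⁵) × 107 = 0.00107
(b) Fully constrained, the expansion is suppressed, so σ = -E·α·ΔT. Convert E = 170 GPa = 1.7 × 10¹¹ Pa.
  σ = -(1.7 × 10¹¹) × (1 × 10⁻⁵) × 107 = -1.819 × 10⁸ Pa = -181.9 MPa (compressive)
Final answer: (a) ε_th = 0.00107, (b) σ = -181.9 MPa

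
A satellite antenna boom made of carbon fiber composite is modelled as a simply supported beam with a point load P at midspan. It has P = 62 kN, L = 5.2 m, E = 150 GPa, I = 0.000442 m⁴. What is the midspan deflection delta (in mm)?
Model: a simply supported beam with a point load P at midspan, so delta = (P·L^3) / (48·E·I).
Convert to SI units:
  P = 62 kN = 62000 N
  E = 150 GPa = 1.5 × 10¹¹ Pa
Substitute:
  delta = (62000 × 5.2^3) / (48 × (1.5 × 10¹¹) × 0.000442)
  delta = 0.002739 m
Convert: delta = 0.002739 m = 2.739 mm
Final answer: delta = 2.739 mm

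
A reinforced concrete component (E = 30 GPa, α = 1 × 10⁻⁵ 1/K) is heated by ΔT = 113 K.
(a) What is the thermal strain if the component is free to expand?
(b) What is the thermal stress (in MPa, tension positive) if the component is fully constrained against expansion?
(a) Free thermal strain ε_th = α·ΔT = (1 × 10⁻⁵) × 113 = 0.00113
(b) Fully constrained, the expansion is suppressed, so σ = -E·α·ΔT. Convert E = 30 GPa = 3 × 10¹⁰ Pa.
  σ = -(3 × 10¹⁰) × (1 × 10⁻⁵) × 113 = -3.39 × 10⁷ Pa = -33.9 MPa (compressive)
Final answer: (a) ε_th = 0.00113, (b) σ = -33.9 MPa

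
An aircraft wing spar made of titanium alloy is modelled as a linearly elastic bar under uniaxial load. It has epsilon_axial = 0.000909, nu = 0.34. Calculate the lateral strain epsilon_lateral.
Model: a linearly elastic bar under uniaxial load, so epsilon_lateral = -nu·epsilon_axial.
Substitute:
  epsilon_lateral = -(0.34 × 0.000909)
  epsilon_lateral = -0.0003091
Final answer: epsilon_lateral = -0.0003091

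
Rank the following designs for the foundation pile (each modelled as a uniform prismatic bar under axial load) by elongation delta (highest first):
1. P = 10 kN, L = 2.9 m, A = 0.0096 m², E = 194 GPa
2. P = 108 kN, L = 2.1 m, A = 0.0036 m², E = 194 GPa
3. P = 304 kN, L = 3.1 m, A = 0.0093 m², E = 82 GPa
Model: a uniform prismatic bar under axial load, so delta = (P·L) / (A·E) (SI units).
  Case 1: delta = (10000 × 2.9) / (0.0096 × (1.94 × 10¹¹)) = 1.557 × 10⁻⁵ m = 0.01557 mm
  Case 2: delta = (108000 × 2.1) / (0.0036 × (1.94 × 10¹¹)) = 0.0003247 m = 0.3247 mm
  Case 3: delta = (304000 × 3.1) / (0.0093 × (8.2 × 10¹⁰)) = 0.001236 m = 1.236 mm
Ordering: 1.236 mm (case 3) > 0.3247 mm (case 2) > 0.01557 mm (case 1)
Final answer: 3, 2, 1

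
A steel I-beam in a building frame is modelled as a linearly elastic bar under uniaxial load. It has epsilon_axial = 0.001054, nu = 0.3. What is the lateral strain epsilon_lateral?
Model: a linearly elastic bar under uniaxial load, so epsilon_lateral = -nu·epsilon_axial.
Substitute:
  epsilon_lateral = -(0.3 × 0.001054)
  epsilon_lateral = -0.0003162
Final answer: epsilon_lateral = -0.0003162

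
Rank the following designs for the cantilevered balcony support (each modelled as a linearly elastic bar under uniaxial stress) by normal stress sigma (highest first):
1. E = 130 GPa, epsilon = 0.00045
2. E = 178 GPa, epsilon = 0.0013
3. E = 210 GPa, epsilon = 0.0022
Model: a linearly elastic bar under uniaxial stress, so sigma = E·epsilon (SI units).
  Case 1: sigma = (1.3 × 10¹¹) × 0.00045 = 5.85 × 10⁷ Pa = 58.5 MPa
  Case 2: sigma = (1.78 × 10¹¹) × 0.0013 = 2.314 × 10⁸ Pa = 231.4 MPa
  Case 3: sigma = (2.1 × 10¹¹) × 0.0022 = 4.62 × 10⁸ Pa = 462 MPa
Ordering: 462 MPa (case 3) > 231.4 MPa (case 2) > 58.5 MPa (case 1)
Final answer: 3, 2, 1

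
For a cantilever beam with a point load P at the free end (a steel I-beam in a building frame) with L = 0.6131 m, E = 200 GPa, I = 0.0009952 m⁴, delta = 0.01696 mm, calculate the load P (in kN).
Model: a cantilever beam with a point load P at the free end, so delta = (P·L^3) / (3·E·I).
Solve for P: P = (3·delta·E·I) / L^3.
Convert to SI units:
  E = 200 GPa = 2 × 10¹¹ Pa
  delta = 0.01696 mm = 1.696 × 10⁻⁵ m
Substitute:
  P = (3 × (1.696 × 10⁻⁵) × (2 × 10¹¹) × 0.0009952) / 0.6131^3
  P = 43940 N
Convert: P = 43940 N = 43.94 kN
Final answer: P = 43.94 kN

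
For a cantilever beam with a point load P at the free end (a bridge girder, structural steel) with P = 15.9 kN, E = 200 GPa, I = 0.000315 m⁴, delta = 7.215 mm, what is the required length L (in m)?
Model: a cantilever beam with a point load P at the free end, so delta = (P·L^3) / (3·E·I).
Solve for L: L = ((3·delta·E·I) / P)^(1/3).
Convert to SI units:
  P = 15.9 kN = 15900 N
  E = 200 GPa = 2 × 10¹¹ Pa
  delta = 7.215 mm = 0.007215 m
Substitute:
  L = ((3 × 0.007215 × (2 × 10¹¹) × 0.000315) / 15900)^(1/3)
  L = 4.41 m
Final answer: L = 4.41 m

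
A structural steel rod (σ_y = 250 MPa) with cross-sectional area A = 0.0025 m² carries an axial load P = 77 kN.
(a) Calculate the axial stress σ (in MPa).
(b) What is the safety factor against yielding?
(a) Axial stress σ = P/A. Convert P = 77 kN = 77000 N.
  σ = 77000 / 0.0025 = 3.08 × 10⁷ Pa = 30.8 MPa
(b) Safety factor SF = σ_y/σ = 250 / 30.8 = 8.117
Final answer: (a) σ = 30.8 MPa, (b) SF = 8.117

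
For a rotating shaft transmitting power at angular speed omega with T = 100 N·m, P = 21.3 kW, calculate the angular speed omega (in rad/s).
Model: a rotating shaft transmitting power at angular speed omega, so P = T·omega.
Solve for omega: omega = P / T.
Convert to SI units:
  P = 21.3 kW = 21300 W
Substitute:
  omega = 21300 / 100
  omega = 213 rad/s
Final answer: omega = 213 rad/s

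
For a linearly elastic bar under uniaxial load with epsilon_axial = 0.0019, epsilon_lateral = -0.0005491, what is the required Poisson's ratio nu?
Model: a linearly elastic bar under uniaxial load, so epsilon_lateral = -nu·epsilon_axial.
Solve for nu: nu = -epsilon_lateral / epsilon_axial.
Substitute:
  nu = -(-0.0005491) / 0.0019
  nu = 0.289
Final answer: nu = 0.289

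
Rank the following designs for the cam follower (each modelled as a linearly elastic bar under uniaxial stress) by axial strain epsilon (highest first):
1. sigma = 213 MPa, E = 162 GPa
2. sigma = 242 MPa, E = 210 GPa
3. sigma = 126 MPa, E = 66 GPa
Model: a linearly elastic bar under uniaxial stress, so epsilon = sigma / E (SI units).
  Case 1: epsilon = (2.13 × 10⁸) / (1.62 × 10¹¹) = 0.001315
  Case 2: epsilon = (2.42 × 10⁸) / (2.1 × 10¹¹) = 0.001152
  Case 3: epsilon = (1.26 × 10⁸) / (6.6 × 10¹⁰) = 0.001909
Ordering: 0.001909 (case 3) > 0.001315 (case 1) > 0.001152 (case 2)
Final answer: 3, 1, 2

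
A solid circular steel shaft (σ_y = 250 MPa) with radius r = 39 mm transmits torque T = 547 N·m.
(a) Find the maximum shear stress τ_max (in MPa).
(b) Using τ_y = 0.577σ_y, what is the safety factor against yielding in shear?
(a) For a solid circular shaft, τ_max = T·r/J with J = π·r^4/2, i.e. τ_max = 2·T / (π·r^3). Convert r = 39 mm = 0.039 m.
  τ_max = (2 × 547) / (π × 0.039^3) = 5.87 × 10⁶ Pa = 5.87 MPa
(b) τ_y = 0.577 × 250 = 144.25 MPa
  SF = τ_y/τ_max = 144.25 / 5.87 = 24.57
Final answer: (a) τ_max = 5.87 MPa, (b) SF = 24.57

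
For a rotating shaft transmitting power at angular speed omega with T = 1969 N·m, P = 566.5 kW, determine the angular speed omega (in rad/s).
Model: a rotating shaft transmitting power at angular speed omega, so P = T·omega.
Solve for omega: omega = P / T.
Convert to SI units:
  P = 566.5 kW = 566500 W
Substitute:
  omega = 566500 / 1969
  omega = 287.7 rad/s
Final answer: omega = 287.7 rad/s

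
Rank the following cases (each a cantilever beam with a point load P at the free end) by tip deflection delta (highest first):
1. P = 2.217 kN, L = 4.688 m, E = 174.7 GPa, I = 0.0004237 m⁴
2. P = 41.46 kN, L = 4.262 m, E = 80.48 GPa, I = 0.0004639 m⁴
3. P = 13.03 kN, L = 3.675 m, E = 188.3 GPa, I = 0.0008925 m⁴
Model: a cantilever beam with a point load P at the free end, so delta = (P·L^3) / (3·E·I) (SI units).
  Case 1: delta = (2217 × 4.688^3) / (3 × (1.747 × 10¹¹) × 0.0004237) = 0.001029 m = 1.029 mm
  Case 2: delta = (41460 × 4.262^3) / (3 × (8.048 × 10¹⁰) × 0.0004639) = 0.02866 m = 28.66 mm
  Case 3: delta = (13030 × 3.675^3) / (3 × (1.883 × 10¹¹) × 0.0008925) = 0.001283 m = 1.283 mm
Ordering: 28.66 mm (case 2) > 1.283 mm (case 3) > 1.029 mm (case 1)
Final answer: 2, 3, 1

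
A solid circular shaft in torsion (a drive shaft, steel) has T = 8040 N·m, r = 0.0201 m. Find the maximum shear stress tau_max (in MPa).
Model: a solid circular shaft in torsion, so tau_max = (2·T) / (π·r^3).
Substitute:
  tau_max = (2 × 8040) / (π × 0.0201^3)
  tau_max = 6.303 × 10⁸ Pa
Convert: tau_max = 6.303 × 10⁸ Pa = 630.3 MPa
Final answer: tau_max = 630.3 MPa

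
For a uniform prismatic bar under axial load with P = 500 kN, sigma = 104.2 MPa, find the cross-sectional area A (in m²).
Model: a uniform prismatic bar under axial load, so sigma = P / A.
Solve for A: A = P / sigma.
Convert to SI units:
  P = 500 kN = 500000 N
  sigma = 104.2 MPa = 1.042 × 10⁸ Pa
Substitute:
  A = 500000 / (1.042 × 10⁸)
  A = 0.004798 m²
Final answer: A = 0.004798 m²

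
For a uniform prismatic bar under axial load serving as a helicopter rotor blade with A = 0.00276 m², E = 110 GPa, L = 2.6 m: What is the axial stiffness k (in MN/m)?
Model: a uniform prismatic bar under axial load, so k = (A·E) / L.
Convert to SI units:
  E = 110 GPa = 1.1 × 10¹¹ Pa
Substitute:
  k = (0.00276 × (1.1 × 10¹¹)) / 2.6
  k = 1.168 × 10⁸ N/m
Convert: k = 1.168 × 10⁸ N/m = 116.8 MN/m
Final answer: k = 116.8 MN/m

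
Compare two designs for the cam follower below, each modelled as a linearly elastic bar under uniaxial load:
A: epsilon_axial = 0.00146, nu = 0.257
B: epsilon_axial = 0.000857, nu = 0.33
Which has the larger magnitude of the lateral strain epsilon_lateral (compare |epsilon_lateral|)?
Model: a linearly elastic bar under uniaxial load, so epsilon_lateral = -nu·epsilon_axial (SI units).
  A: epsilon_lateral = -(0.257 × 0.00146) = -0.0003752
  B: epsilon_lateral = -(0.33 × 0.000857) = -0.0002828
|epsilon_lateral|: A = 0.0003752, B = 0.0002828, so A is larger in magnitude.
Final answer: A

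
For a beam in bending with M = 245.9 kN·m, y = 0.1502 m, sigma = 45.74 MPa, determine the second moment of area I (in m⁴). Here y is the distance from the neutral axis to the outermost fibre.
Model: a beam in bending, so sigma = (M·y) / I.
Solve for I: I = (M·y) / sigma.
Convert to SI units:
  M = 245.9 kN·m = 245900 N·m
  sigma = 45.74 MPa = 4.574 × 10⁷ Pa
Substitute:
  I = (245900 × 0.1502) / (4.574 × 10⁷)
  I = 0.0008075 m⁴
Final answer: I = 0.0008075 m⁴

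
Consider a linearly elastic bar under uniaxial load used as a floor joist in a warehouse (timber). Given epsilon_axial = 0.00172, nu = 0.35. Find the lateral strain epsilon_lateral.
Model: a linearly elastic bar under uniaxial load, so epsilon_lateral = -nu·epsilon_axial.
Substitute:
  epsilon_lateral = -(0.35 × 0.00172)
  epsilon_lateral = -0.000602
Final answer: epsilon_lateral = -0.000602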